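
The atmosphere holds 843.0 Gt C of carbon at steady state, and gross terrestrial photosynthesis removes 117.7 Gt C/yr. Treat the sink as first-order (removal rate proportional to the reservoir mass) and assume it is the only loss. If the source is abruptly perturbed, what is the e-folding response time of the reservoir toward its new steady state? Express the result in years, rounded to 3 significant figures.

For a linear reservoir the response time equals the residence time τ = M/F.
τ = 843.0 / 117.7 = 7.162 yr.

7.16 yr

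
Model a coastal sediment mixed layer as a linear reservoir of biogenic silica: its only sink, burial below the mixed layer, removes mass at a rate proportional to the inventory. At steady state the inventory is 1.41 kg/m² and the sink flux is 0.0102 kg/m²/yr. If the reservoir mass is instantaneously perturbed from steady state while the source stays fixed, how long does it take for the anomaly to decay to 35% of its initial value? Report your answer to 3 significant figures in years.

145 yr

For a linear reservoir the anomaly decays as exp(−t/τ) with τ = M/F = 1.41/0.0102 = 138.2 yr.
exp(−t/τ) = 0.35 ⇒ t = −τ ln(0.35) = 138.2 × 1.050 = 145.1 yr.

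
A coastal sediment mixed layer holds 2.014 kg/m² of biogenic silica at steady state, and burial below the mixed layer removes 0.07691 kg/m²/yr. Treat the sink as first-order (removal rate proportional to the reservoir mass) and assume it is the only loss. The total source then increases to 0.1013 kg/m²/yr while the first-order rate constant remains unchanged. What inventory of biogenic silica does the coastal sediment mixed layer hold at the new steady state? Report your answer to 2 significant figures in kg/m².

2.7 kg/m²

Rate constant k = F/M = 0.07691 / 2.014 = 0.03819 yr⁻¹.
At the new steady state, source = k·M_new ⇒ M_new = 0.1013 / 0.03819 = 2.653 kg/m².
(Equivalently M_new = M × F_new/F_old = 2.014 × 0.1013/0.07691.)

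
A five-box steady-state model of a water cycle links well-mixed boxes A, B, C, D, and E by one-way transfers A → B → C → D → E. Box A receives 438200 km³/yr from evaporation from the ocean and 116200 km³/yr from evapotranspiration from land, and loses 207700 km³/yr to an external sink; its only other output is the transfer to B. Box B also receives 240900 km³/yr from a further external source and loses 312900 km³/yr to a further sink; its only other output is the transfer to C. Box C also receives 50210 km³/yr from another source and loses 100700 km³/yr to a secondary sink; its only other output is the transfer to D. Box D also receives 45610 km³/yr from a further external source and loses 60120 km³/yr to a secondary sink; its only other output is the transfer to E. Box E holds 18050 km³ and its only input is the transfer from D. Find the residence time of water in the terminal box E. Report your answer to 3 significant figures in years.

0.0861 yr

Box A: F(A→B) = (438200 + 116200) − 207700 = 346700 km³/yr.
Box B: F(B→C) = (346700 + 240900) − 312900 = 274700 km³/yr.
Box C: F(C→D) = (274700 + 50210) − 100700 = 224210 km³/yr.
Box D: F(D→E) = (224210 + 45610) − 60120 = 209700 km³/yr.
Box E throughput = its input = 209700 km³/yr; τ = 18050 / 209700 = 0.08608 yr.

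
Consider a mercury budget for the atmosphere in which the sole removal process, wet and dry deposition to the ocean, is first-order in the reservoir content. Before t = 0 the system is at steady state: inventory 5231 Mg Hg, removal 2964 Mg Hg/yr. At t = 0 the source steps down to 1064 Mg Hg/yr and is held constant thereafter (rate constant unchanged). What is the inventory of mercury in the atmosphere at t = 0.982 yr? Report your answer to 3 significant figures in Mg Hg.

The sink rate constant is k = F₀/M₀ = 2964/5231 = 0.5666 yr⁻¹.
Solving dM/dt = F₁ − kM with M(0) = M₀ gives M(t) = F₁/k + (M₀ − F₁/k)·e^(−kt).
F₁/k = 1064/0.5666 = 1877.8 Mg Hg; kt = 0.5666 × 0.982 = 0.5564, e^(−kt) = 0.5733.
M(0.982) = 1877.8 + (5231 − 1877.8) × 0.5733 = 1877.8 + 1922 = 3800.0 Mg Hg.

3800 Mg Hg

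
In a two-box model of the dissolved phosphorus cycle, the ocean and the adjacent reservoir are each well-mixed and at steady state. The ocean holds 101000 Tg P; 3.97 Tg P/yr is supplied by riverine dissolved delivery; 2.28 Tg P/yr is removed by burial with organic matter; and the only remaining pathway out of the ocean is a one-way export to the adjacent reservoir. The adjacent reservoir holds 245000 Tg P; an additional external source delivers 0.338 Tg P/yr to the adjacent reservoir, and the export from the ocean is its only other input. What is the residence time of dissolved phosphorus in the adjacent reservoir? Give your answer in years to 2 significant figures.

120000 yr

Balance the ocean: ΣF_in = 3.9700 Tg P/yr.
Export to the adjacent reservoir = ΣF_in − (2.28) = 1.6900 Tg P/yr.
Total input to the adjacent reservoir = 1.6900 + 0.338 = 2.0280 Tg P/yr; at steady state this equals its total output.
τ = M / F = 245000 / 2.0280 = 120800 yr.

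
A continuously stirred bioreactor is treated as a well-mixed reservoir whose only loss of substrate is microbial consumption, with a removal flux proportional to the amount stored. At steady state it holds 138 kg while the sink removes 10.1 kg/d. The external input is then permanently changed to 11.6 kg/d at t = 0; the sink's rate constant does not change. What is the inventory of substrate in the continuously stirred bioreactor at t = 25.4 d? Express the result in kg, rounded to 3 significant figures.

155 kg

Residence time τ = M₀/F₀ = 13.66 d. The eventual steady state is M_∞ = M₀·(F₁/F₀) = 138 × 11.6/10.1 = 158.50 kg.
The anomaly ΔM(t) = M(t) − M_∞ decays as ΔM₀·e^(−t/τ) with ΔM₀ = 138 − 158.50 = −20.50 kg.
At t = 25.4 d, e^(−t/τ) = e^(−1.859) = 0.1558, so ΔM = −3.194 kg and M = 158.50 − 3.194 = 155.30 kg.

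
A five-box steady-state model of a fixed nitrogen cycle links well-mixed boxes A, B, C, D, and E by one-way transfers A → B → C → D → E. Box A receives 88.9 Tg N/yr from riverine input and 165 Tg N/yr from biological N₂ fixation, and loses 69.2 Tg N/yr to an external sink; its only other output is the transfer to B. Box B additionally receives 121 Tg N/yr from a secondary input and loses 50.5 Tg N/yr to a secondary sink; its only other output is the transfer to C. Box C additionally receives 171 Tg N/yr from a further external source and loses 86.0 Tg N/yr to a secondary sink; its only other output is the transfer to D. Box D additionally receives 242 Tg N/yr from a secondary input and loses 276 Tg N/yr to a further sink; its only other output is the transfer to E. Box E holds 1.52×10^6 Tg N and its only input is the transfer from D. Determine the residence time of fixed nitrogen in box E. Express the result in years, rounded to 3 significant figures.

4960 yr

Box A: F(A→B) = (88.9 + 165) − 69.2 = 184.70 Tg N/yr.
Box B: F(B→C) = (184.70 + 121) − 50.5 = 255.20 Tg N/yr.
Box C: F(C→D) = (255.20 + 171) − 86.0 = 340.20 Tg N/yr.
Box D: F(D→E) = (340.20 + 242) − 276 = 306.20 Tg N/yr.
Box E throughput = its input = 306.20 Tg N/yr; τ = 1.52×10^6 / 306.20 = 4964 yr.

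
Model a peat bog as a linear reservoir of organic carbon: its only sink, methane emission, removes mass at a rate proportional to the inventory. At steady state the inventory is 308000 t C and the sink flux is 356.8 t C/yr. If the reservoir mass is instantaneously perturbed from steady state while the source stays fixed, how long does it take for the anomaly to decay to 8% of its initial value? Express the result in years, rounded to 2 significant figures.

For a linear reservoir the anomaly decays as exp(−t/τ) with τ = M/F = 308000/356.8 = 863.2 yr.
exp(−t/τ) = 0.08 ⇒ t = −τ ln(0.08) = 863.2 × 2.526 = 2180 yr.

2200 yr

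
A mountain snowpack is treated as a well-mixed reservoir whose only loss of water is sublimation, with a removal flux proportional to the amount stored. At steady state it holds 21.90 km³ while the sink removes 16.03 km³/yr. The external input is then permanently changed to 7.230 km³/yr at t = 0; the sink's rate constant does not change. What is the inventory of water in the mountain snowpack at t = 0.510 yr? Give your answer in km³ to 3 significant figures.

18.2 km³

Residence time τ = M₀/F₀ = 1.366 yr. The eventual steady state is M_∞ = M₀·(F₁/F₀) = 21.90 × 7.230/16.03 = 9.8775 km³.
The anomaly ΔM(t) = M(t) − M_∞ decays as ΔM₀·e^(−t/τ) with ΔM₀ = 21.90 − 9.8775 = 12.02 km³.
At t = 0.510 yr, e^(−t/τ) = e^(−0.3733) = 0.6885, so ΔM = 8.277 km³ and M = 9.8775 + 8.277 = 18.154 km³.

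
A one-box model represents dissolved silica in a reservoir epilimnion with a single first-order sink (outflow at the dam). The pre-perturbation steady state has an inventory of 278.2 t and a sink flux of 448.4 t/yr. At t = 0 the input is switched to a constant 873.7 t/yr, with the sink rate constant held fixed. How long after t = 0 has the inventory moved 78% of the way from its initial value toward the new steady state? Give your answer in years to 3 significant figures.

τ = M₀/F₀ = 278.2/448.4 = 0.6204 yr.
The remaining gap fraction is e^(−t/τ); 78% covered ⇒ e^(−t/τ) = 0.220.
t = −τ ln(0.220) = 0.6204 × 1.514 = 0.9394 yr.

0.939 yr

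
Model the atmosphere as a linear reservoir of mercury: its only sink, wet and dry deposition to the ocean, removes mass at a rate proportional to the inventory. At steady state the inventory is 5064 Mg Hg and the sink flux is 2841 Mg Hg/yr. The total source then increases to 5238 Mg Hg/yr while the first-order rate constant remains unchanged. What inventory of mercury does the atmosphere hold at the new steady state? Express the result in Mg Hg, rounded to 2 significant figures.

9300 Mg Hg

Rate constant k = F/M = 2841 / 5064 = 0.5610 yr⁻¹.
At the new steady state, source = k·M_new ⇒ M_new = 5238 / 0.5610 = 9337 Mg Hg.
(Equivalently M_new = M × F_new/F_old = 5064 × 5238/2841.)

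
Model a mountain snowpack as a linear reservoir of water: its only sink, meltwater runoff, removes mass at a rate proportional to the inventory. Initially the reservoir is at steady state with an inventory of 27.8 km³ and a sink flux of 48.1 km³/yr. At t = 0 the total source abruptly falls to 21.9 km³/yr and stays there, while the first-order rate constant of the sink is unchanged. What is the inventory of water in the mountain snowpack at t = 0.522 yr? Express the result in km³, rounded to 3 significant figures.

18.8 km³

Residence time τ = M₀/F₀ = 0.5780 yr. The eventual steady state is M_∞ = M₀·(F₁/F₀) = 27.8 × 21.9/48.1 = 12.657 km³.
The anomaly ΔM(t) = M(t) − M_∞ decays as ΔM₀·e^(−t/τ) with ΔM₀ = 27.8 − 12.657 = 15.14 km³.
At t = 0.522 yr, e^(−t/τ) = e^(−0.9032) = 0.4053, so ΔM = 6.137 km³ and M = 12.657 + 6.137 = 18.794 km³.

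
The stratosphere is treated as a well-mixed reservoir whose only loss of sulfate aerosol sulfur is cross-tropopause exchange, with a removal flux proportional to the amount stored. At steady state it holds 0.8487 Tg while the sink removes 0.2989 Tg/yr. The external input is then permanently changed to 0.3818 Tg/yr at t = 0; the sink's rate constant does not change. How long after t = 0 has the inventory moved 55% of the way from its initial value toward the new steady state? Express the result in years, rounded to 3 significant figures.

2.27 yr

τ = M₀/F₀ = 0.8487/0.2989 = 2.839 yr.
The remaining gap fraction is e^(−t/τ); 55% covered ⇒ e^(−t/τ) = 0.450.
t = −τ ln(0.450) = 2.839 × 0.7985 = 2.267 yr.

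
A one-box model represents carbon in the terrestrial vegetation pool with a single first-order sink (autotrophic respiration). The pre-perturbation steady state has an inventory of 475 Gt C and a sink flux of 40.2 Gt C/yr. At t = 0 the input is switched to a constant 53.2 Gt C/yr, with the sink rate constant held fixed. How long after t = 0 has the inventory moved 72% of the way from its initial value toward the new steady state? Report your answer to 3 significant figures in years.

τ = M₀/F₀ = 475/40.2 = 11.82 yr.
The remaining gap fraction is e^(−t/τ); 72% covered ⇒ e^(−t/τ) = 0.280.
t = −τ ln(0.280) = 11.82 × 1.273 = 15.04 yr.

15.0 yr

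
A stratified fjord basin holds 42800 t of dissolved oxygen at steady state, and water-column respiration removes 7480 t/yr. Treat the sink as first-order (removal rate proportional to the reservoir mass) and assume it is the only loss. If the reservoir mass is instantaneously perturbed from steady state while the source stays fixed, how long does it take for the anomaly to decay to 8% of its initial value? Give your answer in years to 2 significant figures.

14 yr

For a linear reservoir the anomaly decays as exp(−t/τ) with τ = M/F = 42800/7480 = 5.722 yr.
exp(−t/τ) = 0.08 ⇒ t = −τ ln(0.08) = 5.722 × 2.526 = 14.45 yr.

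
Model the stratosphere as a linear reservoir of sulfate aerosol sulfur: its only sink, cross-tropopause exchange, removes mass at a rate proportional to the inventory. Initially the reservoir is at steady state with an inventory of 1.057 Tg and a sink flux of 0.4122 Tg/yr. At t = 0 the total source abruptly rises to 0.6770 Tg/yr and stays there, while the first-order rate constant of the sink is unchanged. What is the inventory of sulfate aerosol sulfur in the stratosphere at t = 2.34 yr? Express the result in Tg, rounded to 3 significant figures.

1.46 Tg

The sink rate constant is k = F₀/M₀ = 0.4122/1.057 = 0.3900 yr⁻¹.
Solving dM/dt = F₁ − kM with M(0) = M₀ gives M(t) = F₁/k + (M₀ − F₁/k)·e^(−kt).
F₁/k = 0.6770/0.3900 = 1.7360 Tg; kt = 0.3900 × 2.34 = 0.9125, e^(−kt) = 0.4015.
M(2.34) = 1.7360 + (1.057 − 1.7360) × 0.4015 = 1.7360 − 0.2726 = 1.4634 Tg.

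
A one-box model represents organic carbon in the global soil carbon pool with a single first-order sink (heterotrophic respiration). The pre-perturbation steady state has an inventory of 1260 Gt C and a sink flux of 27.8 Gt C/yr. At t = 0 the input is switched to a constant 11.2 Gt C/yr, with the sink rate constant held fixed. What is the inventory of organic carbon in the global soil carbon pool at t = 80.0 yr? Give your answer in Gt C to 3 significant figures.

636 Gt C

Residence time τ = M₀/F₀ = 45.32 yr. The eventual steady state is M_∞ = M₀·(F₁/F₀) = 1260 × 11.2/27.8 = 507.63 Gt C.
The anomaly ΔM(t) = M(t) − M_∞ decays as ΔM₀·e^(−t/τ) with ΔM₀ = 1260 − 507.63 = 752.4 Gt C.
At t = 80.0 yr, e^(−t/τ) = e^(−1.765) = 0.1712, so ΔM = 128.8 Gt C and M = 507.63 + 128.8 = 636.41 Gt C.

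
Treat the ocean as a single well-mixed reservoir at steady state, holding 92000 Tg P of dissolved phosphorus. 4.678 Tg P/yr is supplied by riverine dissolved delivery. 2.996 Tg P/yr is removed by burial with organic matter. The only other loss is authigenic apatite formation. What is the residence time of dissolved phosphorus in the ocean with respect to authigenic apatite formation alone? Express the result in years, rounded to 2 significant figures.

At steady state ΣF_in = ΣF_out.
ΣF_in = 4.6780 Tg P/yr.
Authigenic apatite formation flux = ΣF_in − (2.996) = 4.6780 − 2.996 = 1.682 Tg P/yr.
τ = M / F = 92000 / 1.682 = 54700 yr.

55000 yr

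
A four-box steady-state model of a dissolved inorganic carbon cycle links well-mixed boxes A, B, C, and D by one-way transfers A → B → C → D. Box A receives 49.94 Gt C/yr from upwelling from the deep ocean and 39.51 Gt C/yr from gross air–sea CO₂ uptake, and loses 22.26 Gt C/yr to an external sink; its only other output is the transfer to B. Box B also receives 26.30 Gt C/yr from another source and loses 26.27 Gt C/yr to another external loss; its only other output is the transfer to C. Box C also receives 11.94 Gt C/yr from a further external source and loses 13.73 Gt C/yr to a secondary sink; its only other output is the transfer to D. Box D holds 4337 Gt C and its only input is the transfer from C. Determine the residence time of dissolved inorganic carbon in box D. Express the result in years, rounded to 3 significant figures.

Box A: F(A→B) = (49.94 + 39.51) − 22.26 = 67.190 Gt C/yr.
Box B: F(B→C) = (67.190 + 26.30) − 26.27 = 67.220 Gt C/yr.
Box C: F(C→D) = (67.220 + 11.94) − 13.73 = 65.430 Gt C/yr.
Box D throughput = its input = 65.430 Gt C/yr; τ = 4337 / 65.430 = 66.28 yr.

66.3 yr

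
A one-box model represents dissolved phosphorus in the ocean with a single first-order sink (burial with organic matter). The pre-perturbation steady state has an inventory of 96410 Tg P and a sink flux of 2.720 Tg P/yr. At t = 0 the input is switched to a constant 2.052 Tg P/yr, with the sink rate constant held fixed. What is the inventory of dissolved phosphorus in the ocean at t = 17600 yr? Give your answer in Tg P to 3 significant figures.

87100 Tg P

The sink rate constant is k = F₀/M₀ = 2.720/96410 = 2.821×10^-5 yr⁻¹.
Solving dM/dt = F₁ − kM with M(0) = M₀ gives M(t) = F₁/k + (M₀ − F₁/k)·e^(−kt).
F₁/k = 2.052/2.821×10^-5 = 72733 Tg P; kt = 2.821×10^-5 × 17600 = 0.4965, e^(−kt) = 0.6086.
M(17600) = 72733 + (96410 − 72733) × 0.6086 = 72733 + 14410 = 87143 Tg P.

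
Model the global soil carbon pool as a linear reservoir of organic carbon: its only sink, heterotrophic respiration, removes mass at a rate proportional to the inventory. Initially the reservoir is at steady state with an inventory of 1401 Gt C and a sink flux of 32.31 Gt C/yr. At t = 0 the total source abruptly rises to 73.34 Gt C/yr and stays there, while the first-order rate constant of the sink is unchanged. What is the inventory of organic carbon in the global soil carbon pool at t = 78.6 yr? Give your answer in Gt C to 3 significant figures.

Residence time τ = M₀/F₀ = 43.36 yr. The eventual steady state is M_∞ = M₀·(F₁/F₀) = 1401 × 73.34/32.31 = 3180.1 Gt C.
The anomaly ΔM(t) = M(t) − M_∞ decays as ΔM₀·e^(−t/τ) with ΔM₀ = 1401 − 3180.1 = −1779 Gt C.
At t = 78.6 yr, e^(−t/τ) = e^(−1.813) = 0.1632, so ΔM = −290.4 Gt C and M = 3180.1 − 290.4 = 2889.7 Gt C.

2890 Gt C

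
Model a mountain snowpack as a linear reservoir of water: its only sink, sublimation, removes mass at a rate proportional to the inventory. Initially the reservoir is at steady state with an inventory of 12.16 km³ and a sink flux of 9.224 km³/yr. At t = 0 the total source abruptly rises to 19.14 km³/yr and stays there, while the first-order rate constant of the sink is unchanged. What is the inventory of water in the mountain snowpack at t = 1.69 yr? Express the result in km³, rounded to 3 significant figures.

21.6 km³

τ = M₀/F₀ = 12.16/9.224 = 1.318 yr; rate constant k = 1/τ.
New steady state M_∞ = F₁/k = F₁·τ = 19.14 × 1.318 = 25.232 km³.
M(t) = M_∞ + (M₀ − M_∞)·e^(−t/τ); t/τ = 1.69/1.318 = 1.282, so e^(−t/τ) = 0.2775.
M(t) = 25.232 − 13.07 × 0.2775 = 21.605 km³.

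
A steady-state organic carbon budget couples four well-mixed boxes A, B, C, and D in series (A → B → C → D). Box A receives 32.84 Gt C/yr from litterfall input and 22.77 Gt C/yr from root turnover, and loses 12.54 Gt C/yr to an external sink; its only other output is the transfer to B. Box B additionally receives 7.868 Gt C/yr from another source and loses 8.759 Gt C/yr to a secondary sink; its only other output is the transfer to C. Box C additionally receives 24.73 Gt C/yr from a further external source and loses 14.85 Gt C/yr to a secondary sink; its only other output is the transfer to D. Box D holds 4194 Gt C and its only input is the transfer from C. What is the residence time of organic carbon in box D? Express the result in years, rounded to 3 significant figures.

80.6 yr

Box A: F(A→B) = (32.84 + 22.77) − 12.54 = 43.070 Gt C/yr.
Box B: F(B→C) = (43.070 + 7.868) − 8.759 = 42.179 Gt C/yr.
Box C: F(C→D) = (42.179 + 24.73) − 14.85 = 52.059 Gt C/yr.
Box D throughput = its input = 52.059 Gt C/yr; τ = 4194 / 52.059 = 80.56 yr.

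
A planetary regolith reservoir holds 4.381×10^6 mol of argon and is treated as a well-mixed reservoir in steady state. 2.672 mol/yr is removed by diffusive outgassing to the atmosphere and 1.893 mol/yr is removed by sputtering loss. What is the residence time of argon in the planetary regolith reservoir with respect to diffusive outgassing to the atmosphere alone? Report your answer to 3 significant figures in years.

1.64×10^6 yr

Residence time with respect to a single sink: τ = M / F_sink.
τ = 4.381×10^6 / 2.672 = 1.640×10^6 yr.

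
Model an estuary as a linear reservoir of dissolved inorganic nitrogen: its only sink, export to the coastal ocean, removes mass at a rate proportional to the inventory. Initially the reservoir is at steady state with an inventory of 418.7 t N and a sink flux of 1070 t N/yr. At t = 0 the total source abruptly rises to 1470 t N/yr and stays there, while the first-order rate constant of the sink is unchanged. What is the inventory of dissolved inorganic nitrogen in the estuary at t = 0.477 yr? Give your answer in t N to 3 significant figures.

529 t N

Residence time τ = M₀/F₀ = 0.3913 yr. The eventual steady state is M_∞ = M₀·(F₁/F₀) = 418.7 × 1470/1070 = 575.22 t N.
The anomaly ΔM(t) = M(t) − M_∞ decays as ΔM₀·e^(−t/τ) with ΔM₀ = 418.7 − 575.22 = −156.5 t N.
At t = 0.477 yr, e^(−t/τ) = e^(−1.219) = 0.2955, so ΔM = −46.26 t N and M = 575.22 − 46.26 = 528.97 t N.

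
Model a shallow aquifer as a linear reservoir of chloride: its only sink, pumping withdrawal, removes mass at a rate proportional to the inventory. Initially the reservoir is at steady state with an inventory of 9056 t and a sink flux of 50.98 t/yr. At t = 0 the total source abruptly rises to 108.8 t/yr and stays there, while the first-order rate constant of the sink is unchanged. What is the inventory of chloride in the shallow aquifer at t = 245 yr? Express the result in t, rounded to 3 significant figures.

16700 t

Residence time τ = M₀/F₀ = 177.6 yr. The eventual steady state is M_∞ = M₀·(F₁/F₀) = 9056 × 108.8/50.98 = 19327 t.
The anomaly ΔM(t) = M(t) − M_∞ decays as ΔM₀·e^(−t/τ) with ΔM₀ = 9056 − 19327 = −10270 t.
At t = 245 yr, e^(−t/τ) = e^(−1.379) = 0.2518, so ΔM = −2586 t and M = 19327 − 2586 = 16741 t.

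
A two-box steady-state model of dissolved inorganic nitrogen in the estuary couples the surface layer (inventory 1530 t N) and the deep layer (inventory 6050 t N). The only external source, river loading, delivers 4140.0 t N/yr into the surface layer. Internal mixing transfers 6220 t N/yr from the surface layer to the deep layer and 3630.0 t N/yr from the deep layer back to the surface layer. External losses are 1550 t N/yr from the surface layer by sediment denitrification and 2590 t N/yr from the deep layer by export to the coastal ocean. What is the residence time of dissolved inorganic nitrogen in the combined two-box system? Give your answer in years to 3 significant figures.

Residence time in the combined system uses the total inventory and the total *external* removal — internal exchanges between the two boxes cancel.
M_total = 1530 + 6050 = 7580.0 t N.
ΣF_external_out = 1550 + 2590 = 4140.0 t N/yr.
τ = M_total / ΣF_ext = 7580.0 / 4140.0 = 1.831 yr.

1.83 yr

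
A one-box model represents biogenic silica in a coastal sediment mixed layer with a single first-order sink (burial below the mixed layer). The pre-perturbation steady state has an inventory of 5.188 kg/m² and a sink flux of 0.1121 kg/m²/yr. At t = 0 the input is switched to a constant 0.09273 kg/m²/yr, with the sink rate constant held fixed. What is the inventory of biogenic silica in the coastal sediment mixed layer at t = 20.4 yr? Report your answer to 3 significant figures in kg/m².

4.87 kg/m²

τ = M₀/F₀ = 5.188/0.1121 = 46.28 yr; rate constant k = 1/τ.
New steady state M_∞ = F₁/k = F₁·τ = 0.09273 × 46.28 = 4.2916 kg/m².
M(t) = M_∞ + (M₀ − M_∞)·e^(−t/τ); t/τ = 20.4/46.28 = 0.4408, so e^(−t/τ) = 0.6435.
M(t) = 4.2916 + 0.8964 × 0.6435 = 4.8684 kg/m².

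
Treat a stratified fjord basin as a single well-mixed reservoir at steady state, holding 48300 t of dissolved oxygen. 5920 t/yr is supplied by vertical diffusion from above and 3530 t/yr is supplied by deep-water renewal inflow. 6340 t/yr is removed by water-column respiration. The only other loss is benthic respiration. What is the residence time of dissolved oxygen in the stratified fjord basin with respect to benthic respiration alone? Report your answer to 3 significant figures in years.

At steady state ΣF_in = ΣF_out.
ΣF_in = 5920 + 3530 = 9450.0 t/yr.
Benthic respiration flux = ΣF_in − (6340) = 9450.0 − 6340 = 3110 t/yr.
τ = M / F = 48300 / 3110 = 15.53 yr.

15.5 yr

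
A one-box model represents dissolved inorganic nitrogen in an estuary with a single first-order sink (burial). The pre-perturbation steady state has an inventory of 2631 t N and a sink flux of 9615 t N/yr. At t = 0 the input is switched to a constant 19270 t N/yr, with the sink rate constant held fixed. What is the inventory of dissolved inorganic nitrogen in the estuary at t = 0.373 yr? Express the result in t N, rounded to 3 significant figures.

The sink rate constant is k = F₀/M₀ = 9615/2631 = 3.655 yr⁻¹.
Solving dM/dt = F₁ − kM with M(0) = M₀ gives M(t) = F₁/k + (M₀ − F₁/k)·e^(−kt).
F₁/k = 19270/3.655 = 5272.9 t N; kt = 3.655 × 0.373 = 1.363, e^(−kt) = 0.2559.
M(0.373) = 5272.9 + (2631 − 5272.9) × 0.2559 = 5272.9 − 676.0 = 4597.0 t N.

4600 t N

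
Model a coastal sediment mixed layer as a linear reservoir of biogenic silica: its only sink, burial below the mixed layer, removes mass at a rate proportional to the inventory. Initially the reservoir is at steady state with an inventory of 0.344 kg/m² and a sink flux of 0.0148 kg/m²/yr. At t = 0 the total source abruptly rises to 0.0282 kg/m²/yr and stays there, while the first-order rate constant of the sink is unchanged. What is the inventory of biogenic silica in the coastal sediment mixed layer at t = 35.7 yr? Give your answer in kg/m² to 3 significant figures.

0.588 kg/m²

τ = M₀/F₀ = 0.344/0.0148 = 23.24 yr; rate constant k = 1/τ.
New steady state M_∞ = F₁/k = F₁·τ = 0.0282 × 23.24 = 0.65546 kg/m².
M(t) = M_∞ + (M₀ − M_∞)·e^(−t/τ); t/τ = 35.7/23.24 = 1.536, so e^(−t/τ) = 0.2153.
M(t) = 0.65546 − 0.3115 × 0.2153 = 0.58842 kg/m².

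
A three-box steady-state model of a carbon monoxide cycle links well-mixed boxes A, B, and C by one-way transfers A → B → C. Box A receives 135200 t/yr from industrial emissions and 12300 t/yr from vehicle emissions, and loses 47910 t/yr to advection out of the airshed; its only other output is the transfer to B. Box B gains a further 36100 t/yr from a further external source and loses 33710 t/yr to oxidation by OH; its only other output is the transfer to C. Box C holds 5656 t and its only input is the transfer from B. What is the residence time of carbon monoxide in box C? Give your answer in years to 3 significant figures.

0.0555 yr

Box A: F(A→B) = (135200 + 12300) − 47910 = 99590 t/yr.
Box B: F(B→C) = (99590 + 36100) − 33710 = 101980 t/yr.
Box C throughput = its input = 101980 t/yr; τ = 5656 / 101980 = 0.05546 yr.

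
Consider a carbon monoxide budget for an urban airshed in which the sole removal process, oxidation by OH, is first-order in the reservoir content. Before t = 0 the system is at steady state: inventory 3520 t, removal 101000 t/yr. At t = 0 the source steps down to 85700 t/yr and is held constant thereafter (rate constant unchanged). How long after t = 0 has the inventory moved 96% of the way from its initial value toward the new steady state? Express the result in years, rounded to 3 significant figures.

τ = M₀/F₀ = 3520/101000 = 0.03485 yr.
The remaining gap fraction is e^(−t/τ); 96% covered ⇒ e^(−t/τ) = 0.0400.
t = −τ ln(0.0400) = 0.03485 × 3.219 = 0.1122 yr.

0.112 yr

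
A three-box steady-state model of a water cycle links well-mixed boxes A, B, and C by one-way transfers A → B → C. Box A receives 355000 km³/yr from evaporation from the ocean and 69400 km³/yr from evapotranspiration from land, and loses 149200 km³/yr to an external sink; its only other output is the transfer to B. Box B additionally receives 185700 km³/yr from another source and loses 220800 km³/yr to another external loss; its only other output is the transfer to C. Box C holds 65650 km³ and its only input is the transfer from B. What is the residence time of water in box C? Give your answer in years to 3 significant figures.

0.273 yr

Box A: F(A→B) = (355000 + 69400) − 149200 = 275200 km³/yr.
Box B: F(B→C) = (275200 + 185700) − 220800 = 240100 km³/yr.
Box C throughput = its input = 240100 km³/yr; τ = 65650 / 240100 = 0.2734 yr.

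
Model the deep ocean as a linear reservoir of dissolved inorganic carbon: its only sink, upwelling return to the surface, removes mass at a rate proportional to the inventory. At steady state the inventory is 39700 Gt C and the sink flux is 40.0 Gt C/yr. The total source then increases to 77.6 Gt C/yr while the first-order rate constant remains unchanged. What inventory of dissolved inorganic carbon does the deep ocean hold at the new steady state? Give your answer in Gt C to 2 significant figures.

77000 Gt C

Rate constant k = F/M = 40.0 / 39700 = 0.001008 yr⁻¹.
At the new steady state, source = k·M_new ⇒ M_new = 77.6 / 0.001008 = 77020 Gt C.
(Equivalently M_new = M × F_new/F_old = 39700 × 77.6/40.0.)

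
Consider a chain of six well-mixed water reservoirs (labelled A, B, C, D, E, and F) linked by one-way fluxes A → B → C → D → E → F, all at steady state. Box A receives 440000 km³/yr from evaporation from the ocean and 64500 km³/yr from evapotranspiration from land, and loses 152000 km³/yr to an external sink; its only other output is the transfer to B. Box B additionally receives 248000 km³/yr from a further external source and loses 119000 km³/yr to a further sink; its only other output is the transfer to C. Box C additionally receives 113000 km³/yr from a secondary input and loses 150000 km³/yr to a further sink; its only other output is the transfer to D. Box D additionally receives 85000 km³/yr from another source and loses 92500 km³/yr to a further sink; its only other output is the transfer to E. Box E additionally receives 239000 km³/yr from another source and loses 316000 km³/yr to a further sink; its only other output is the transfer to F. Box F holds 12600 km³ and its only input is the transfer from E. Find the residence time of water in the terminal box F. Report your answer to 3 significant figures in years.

0.0350 yr

Box A: F(A→B) = (440000 + 64500) − 152000 = 352500 km³/yr.
Box B: F(B→C) = (352500 + 248000) − 119000 = 481500 km³/yr.
Box C: F(C→D) = (481500 + 113000) − 150000 = 444500 km³/yr.
Box D: F(D→E) = (444500 + 85000) − 92500 = 437000 km³/yr.
Box E: F(E→F) = (437000 + 239000) − 316000 = 360000 km³/yr.
Box F throughput = its input = 360000 km³/yr; τ = 12600 / 360000 = 0.03500 yr.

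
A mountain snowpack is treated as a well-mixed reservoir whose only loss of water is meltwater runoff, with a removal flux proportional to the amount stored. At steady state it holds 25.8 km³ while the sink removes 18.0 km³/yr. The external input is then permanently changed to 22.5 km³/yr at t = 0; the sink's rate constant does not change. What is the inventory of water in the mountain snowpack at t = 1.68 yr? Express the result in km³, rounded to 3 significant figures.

τ = M₀/F₀ = 25.8/18.0 = 1.433 yr; rate constant k = 1/τ.
New steady state M_∞ = F₁/k = F₁·τ = 22.5 × 1.433 = 32.250 km³.
M(t) = M_∞ + (M₀ − M_∞)·e^(−t/τ); t/τ = 1.68/1.433 = 1.172, so e^(−t/τ) = 0.3097.
M(t) = 32.250 − 6.450 × 0.3097 = 30.252 km³.

30.3 km³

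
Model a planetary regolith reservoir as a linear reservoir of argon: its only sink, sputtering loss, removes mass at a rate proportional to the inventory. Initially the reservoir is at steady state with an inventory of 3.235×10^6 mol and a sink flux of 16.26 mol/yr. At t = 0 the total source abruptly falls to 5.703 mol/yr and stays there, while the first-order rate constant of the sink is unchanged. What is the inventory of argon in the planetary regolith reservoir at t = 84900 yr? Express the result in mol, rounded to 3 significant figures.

2.51×10^6 mol

τ = M₀/F₀ = 3.235×10^6/16.26 = 199000 yr; rate constant k = 1/τ.
New steady state M_∞ = F₁/k = F₁·τ = 5.703 × 199000 = 1.1346×10^6 mol.
M(t) = M_∞ + (M₀ − M_∞)·e^(−t/τ); t/τ = 84900/199000 = 0.4267, so e^(−t/τ) = 0.6526.
M(t) = 1.1346×10^6 + 2.100×10^6 × 0.6526 = 2.5054×10^6 mol.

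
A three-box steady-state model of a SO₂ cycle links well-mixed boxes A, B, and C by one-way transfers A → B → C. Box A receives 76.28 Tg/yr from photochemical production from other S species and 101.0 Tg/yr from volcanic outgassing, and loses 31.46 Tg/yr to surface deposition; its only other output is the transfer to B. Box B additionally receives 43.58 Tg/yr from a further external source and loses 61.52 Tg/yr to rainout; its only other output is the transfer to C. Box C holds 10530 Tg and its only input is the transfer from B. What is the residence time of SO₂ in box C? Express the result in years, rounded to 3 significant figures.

Box A: F(A→B) = (76.28 + 101.0) − 31.46 = 145.82 Tg/yr.
Box B: F(B→C) = (145.82 + 43.58) − 61.52 = 127.88 Tg/yr.
Box C throughput = its input = 127.88 Tg/yr; τ = 10530 / 127.88 = 82.34 yr.

82.3 yr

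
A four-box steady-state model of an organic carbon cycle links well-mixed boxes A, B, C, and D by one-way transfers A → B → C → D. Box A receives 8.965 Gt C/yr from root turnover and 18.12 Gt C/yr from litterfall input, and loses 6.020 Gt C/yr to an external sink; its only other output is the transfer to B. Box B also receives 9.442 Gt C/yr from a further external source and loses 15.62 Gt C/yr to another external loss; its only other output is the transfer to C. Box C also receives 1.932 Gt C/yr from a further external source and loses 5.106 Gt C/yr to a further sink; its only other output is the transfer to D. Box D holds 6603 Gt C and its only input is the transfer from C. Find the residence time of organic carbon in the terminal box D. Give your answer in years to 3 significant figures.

564 yr

Box A: F(A→B) = (8.965 + 18.12) − 6.020 = 21.065 Gt C/yr.
Box B: F(B→C) = (21.065 + 9.442) − 15.62 = 14.887 Gt C/yr.
Box C: F(C→D) = (14.887 + 1.932) − 5.106 = 11.713 Gt C/yr.
Box D throughput = its input = 11.713 Gt C/yr; τ = 6603 / 11.713 = 563.7 yr.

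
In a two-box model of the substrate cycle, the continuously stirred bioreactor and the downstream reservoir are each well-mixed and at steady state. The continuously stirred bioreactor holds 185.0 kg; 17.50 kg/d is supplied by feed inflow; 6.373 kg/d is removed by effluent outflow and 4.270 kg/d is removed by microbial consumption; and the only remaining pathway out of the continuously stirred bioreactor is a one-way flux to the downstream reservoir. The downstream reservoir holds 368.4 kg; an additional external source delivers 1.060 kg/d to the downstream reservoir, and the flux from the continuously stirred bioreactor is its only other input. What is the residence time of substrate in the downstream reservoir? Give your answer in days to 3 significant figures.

46.5 d

Balance the continuously stirred bioreactor: ΣF_in = 17.500 kg/d.
Flux to the downstream reservoir = ΣF_in − (6.373 + 4.270) = 6.8570 kg/d.
Total input to the downstream reservoir = 6.8570 + 1.060 = 7.9170 kg/d; at steady state this equals its total output.
τ = M / F = 368.4 / 7.9170 = 46.53 d.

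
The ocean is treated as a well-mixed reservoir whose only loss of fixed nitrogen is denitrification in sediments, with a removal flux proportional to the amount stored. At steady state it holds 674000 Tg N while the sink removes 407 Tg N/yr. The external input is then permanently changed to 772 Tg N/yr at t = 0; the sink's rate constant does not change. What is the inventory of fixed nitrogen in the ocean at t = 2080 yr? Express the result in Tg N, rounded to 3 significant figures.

1.11×10^6 Tg N

Residence time τ = M₀/F₀ = 1656 yr. The eventual steady state is M_∞ = M₀·(F₁/F₀) = 674000 × 772/407 = 1.2784×10^6 Tg N.
The anomaly ΔM(t) = M(t) − M_∞ decays as ΔM₀·e^(−t/τ) with ΔM₀ = 674000 − 1.2784×10^6 = −604400 Tg N.
At t = 2080 yr, e^(−t/τ) = e^(−1.256) = 0.2848, so ΔM = −172100 Tg N and M = 1.2784×10^6 − 172100 = 1.1063×10^6 Tg N.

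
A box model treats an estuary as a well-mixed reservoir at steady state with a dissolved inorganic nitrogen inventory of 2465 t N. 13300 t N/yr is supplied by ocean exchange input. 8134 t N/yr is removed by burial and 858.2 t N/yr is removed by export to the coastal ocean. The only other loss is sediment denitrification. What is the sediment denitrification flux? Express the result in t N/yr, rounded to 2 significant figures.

4300 t N/yr

At steady state ΣF_in = ΣF_out.
ΣF_in = 13300 t N/yr.
Sediment denitrification flux = ΣF_in − (8134 + 858.2) = 13300 − 8992 = 4308 t N/yr.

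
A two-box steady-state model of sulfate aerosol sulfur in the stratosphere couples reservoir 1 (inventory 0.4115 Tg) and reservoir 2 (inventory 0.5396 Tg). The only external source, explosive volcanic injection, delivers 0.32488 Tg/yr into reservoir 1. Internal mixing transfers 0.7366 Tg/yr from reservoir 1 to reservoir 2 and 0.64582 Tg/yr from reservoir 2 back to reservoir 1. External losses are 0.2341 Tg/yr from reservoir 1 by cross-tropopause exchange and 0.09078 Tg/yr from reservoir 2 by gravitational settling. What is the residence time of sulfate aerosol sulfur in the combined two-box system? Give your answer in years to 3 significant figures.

Treat the two boxes together as one reservoir: the mixing fluxes between them are internal recycling, so τ = ΣM / Σ(external losses).
M_total = 0.4115 + 0.5396 = 0.95110 Tg.
ΣF_external_out = 0.2341 + 0.09078 = 0.32488 Tg/yr.
τ = M_total / ΣF_ext = 0.95110 / 0.32488 = 2.928 yr.

2.93 yr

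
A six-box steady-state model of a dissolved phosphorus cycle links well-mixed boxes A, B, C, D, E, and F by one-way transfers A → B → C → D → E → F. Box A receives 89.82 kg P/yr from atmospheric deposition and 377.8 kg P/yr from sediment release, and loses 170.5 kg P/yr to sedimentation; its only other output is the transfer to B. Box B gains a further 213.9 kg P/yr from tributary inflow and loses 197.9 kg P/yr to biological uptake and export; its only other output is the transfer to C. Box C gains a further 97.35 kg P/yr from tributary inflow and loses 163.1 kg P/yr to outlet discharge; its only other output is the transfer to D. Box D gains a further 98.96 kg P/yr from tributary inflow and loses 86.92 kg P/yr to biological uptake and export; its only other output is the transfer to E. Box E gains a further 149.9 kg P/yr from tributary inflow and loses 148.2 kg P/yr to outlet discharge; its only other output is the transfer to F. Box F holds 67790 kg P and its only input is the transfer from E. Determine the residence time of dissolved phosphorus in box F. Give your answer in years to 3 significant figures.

260 yr

Box A: F(A→B) = (89.82 + 377.8) − 170.5 = 297.12 kg P/yr.
Box B: F(B→C) = (297.12 + 213.9) − 197.9 = 313.12 kg P/yr.
Box C: F(C→D) = (313.12 + 97.35) − 163.1 = 247.37 kg P/yr.
Box D: F(D→E) = (247.37 + 98.96) − 86.92 = 259.41 kg P/yr.
Box E: F(E→F) = (259.41 + 149.9) − 148.2 = 261.11 kg P/yr.
Box F throughput = its input = 261.11 kg P/yr; τ = 67790 / 261.11 = 259.6 yr.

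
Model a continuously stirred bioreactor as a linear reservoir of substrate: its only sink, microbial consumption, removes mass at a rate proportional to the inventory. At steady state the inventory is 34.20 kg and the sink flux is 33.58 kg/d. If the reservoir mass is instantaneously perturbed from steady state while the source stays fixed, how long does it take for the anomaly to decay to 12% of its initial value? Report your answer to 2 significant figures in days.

2.2 d

For a linear reservoir the anomaly decays as exp(−t/τ) with τ = M/F = 34.20/33.58 = 1.018 d.
exp(−t/τ) = 0.12 ⇒ t = −τ ln(0.12) = 1.018 × 2.120 = 2.159 d.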